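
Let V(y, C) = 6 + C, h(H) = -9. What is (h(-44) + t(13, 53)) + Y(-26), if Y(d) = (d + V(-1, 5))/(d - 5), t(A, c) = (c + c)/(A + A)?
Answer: -1789/403 ≈ -4.4392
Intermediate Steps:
t(A, c) = c/A (t(A, c) = (2*c)/((2*A)) = (2*c)*(1/(2*A)) = c/A)
Y(d) = (11 + d)/(-5 + d) (Y(d) = (d + (6 + 5))/(d - 5) = (d + 11)/(-5 + d) = (11 + d)/(-5 + d))
(h(-44) + t(13, 53)) + Y(-26) = (-9 + 53/13) + (11 - 26)/(-5 - 26) = (-9 + 53*(1/13)) - 15/(-31) = (-9 + 53/13) - 1/31*(-15) = -64/13 + 15/31 = -1789/403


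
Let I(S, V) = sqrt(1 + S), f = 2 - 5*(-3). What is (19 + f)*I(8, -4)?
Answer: 108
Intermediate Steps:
f = 17 (f = 2 + 15 = 17)
(19 + f)*I(8, -4) = (19 + 17)*sqrt(1 + 8) = 36*sqrt(9) = 36*3 = 108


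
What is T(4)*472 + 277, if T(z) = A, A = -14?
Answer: -6331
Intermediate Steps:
T(z) = -14
T(4)*472 + 277 = -14*472 + 277 = -6608 + 277 = -6331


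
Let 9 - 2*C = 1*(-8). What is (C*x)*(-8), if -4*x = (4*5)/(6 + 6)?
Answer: 85/3 ≈ 28.333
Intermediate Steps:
C = 17/2 (C = 9/2 - (-8)/2 = 9/2 - ½*(-8) = 9/2 + 4 = 17/2 ≈ 8.5000)
x = -5/12 (x = -4*5/(4*(6 + 6)) = -5/12 ≈ -0.41667)
(C*x)*(-8) = ((17/2)*(-5/12))*(-8) = -85/24*(-8) = 85/3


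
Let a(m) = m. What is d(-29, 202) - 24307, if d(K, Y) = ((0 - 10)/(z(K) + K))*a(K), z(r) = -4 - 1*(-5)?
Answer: -340443/14 ≈ -24317.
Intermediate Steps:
z(r) = 1 (z(r) = -4 + 5 = 1)
d(K, Y) = -10*K/(1 + K) (d(K, Y) = ((0 - 10)/(1 + K))*K = (-10/(1 + K))*K = -10*K/(1 + K))
d(-29, 202) - 24307 = -10*(-29)/(1 - 29) - 24307 = -10*(-29)/(-28) - 24307 = -10*(-29)*(-1/28) - 24307 = -145/14 - 24307 = -340443/14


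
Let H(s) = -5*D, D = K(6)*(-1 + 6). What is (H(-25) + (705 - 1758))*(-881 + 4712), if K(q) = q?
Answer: -4608693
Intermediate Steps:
D = 30 (D = 6*(-1 + 6) = 6*5 = 30)
H(s) = -150 (H(s) = -5*30 = -150)
(H(-25) + (705 - 1758))*(-881 + 4712) = (-150 + (705 - 1758))*(-881 + 4712) = (-150 - 1053)*3831 = -1203*3831 = -4608693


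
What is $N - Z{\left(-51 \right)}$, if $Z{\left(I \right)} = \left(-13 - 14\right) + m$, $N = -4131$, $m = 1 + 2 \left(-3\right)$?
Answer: $-4099$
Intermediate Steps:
$m = -5$ ($m = 1 - 6 = -5$)
$Z{\left(I \right)} = -32$ ($Z{\left(I \right)} = \left(-13 - 14\right) - 5 = -27 - 5 = -32$)
$N - Z{\left(-51 \right)} = -4131 - -32 = -4131 + 32 = -4099$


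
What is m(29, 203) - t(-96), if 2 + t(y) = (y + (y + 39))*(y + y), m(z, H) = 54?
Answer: -29320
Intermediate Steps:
t(y) = -2 + 2*y*(39 + 2*y) (t(y) = -2 + (y + (y + 39))*(y + y) = -2 + (y + (39 + y))*(2*y) = -2 + (39 + 2*y)*(2*y) = -2 + 2*y*(39 + 2*y))
m(29, 203) - t(-96) = 54 - (-2 + 4*(-96)² + 78*(-96)) = 54 - (-2 + 4*9216 - 7488) = 54 - (-2 + 36864 - 7488) = 54 - 1*29374 = 54 - 29374 = -29320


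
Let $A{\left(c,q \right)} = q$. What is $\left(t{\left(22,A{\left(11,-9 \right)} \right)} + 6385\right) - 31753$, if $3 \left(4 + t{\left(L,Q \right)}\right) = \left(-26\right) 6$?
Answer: $-25424$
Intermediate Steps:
$t{\left(L,Q \right)} = -56$ ($t{\left(L,Q \right)} = -4 + \frac{\left(-26\right) 6}{3} = -4 + \frac{1}{3} \left(-156\right) = -4 - 52 = -56$)
$\left(t{\left(22,A{\left(11,-9 \right)} \right)} + 6385\right) - 31753 = \left(-56 + 6385\right) - 31753 = 6329 - 31753 = -25424$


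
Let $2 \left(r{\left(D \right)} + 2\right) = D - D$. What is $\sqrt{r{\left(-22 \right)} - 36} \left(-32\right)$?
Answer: $- 32 i \sqrt{38} \approx - 197.26 i$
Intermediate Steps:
$r{\left(D \right)} = -2$ ($r{\left(D \right)} = -2 + \frac{D - D}{2} = -2 + \frac{1}{2} \cdot 0 = -2 + 0 = -2$)
$\sqrt{r{\left(-22 \right)} - 36} \left(-32\right) = \sqrt{-2 - 36} \left(-32\right) = \sqrt{-38} \left(-32\right) = i \sqrt{38} \left(-32\right) = - 32 i \sqrt{38}$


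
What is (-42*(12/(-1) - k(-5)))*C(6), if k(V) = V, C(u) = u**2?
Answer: 10584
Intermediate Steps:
(-42*(12/(-1) - k(-5)))*C(6) = -42*(12/(-1) - 1*(-5))*6**2 = -42*(12*(-1) + 5)*36 = -42*(-12 + 5)*36 = -42*(-7)*36 = 294*36 = 10584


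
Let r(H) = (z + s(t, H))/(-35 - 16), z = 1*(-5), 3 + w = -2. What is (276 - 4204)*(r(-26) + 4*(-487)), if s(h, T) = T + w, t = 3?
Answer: 130032512/17 ≈ 7.6490e+6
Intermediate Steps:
w = -5 (w = -3 - 2 = -5)
s(h, T) = -5 + T (s(h, T) = T - 5 = -5 + T)
z = -5
r(H) = 10/51 - H/51 (r(H) = (-5 + (-5 + H))/(-35 - 16) = (-10 + H)/(-51) = (-10 + H)*(-1/51) = 10/51 - H/51)
(276 - 4204)*(r(-26) + 4*(-487)) = (276 - 4204)*((10/51 - 1/51*(-26)) + 4*(-487)) = -3928*((10/51 + 26/51) - 1948) = -3928*(12/17 - 1948) = -3928*(-33104/17) = 130032512/17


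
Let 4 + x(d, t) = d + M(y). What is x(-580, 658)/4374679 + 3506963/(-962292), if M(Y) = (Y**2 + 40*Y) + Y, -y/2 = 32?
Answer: -15340982874581/4209718604268 ≈ -3.6442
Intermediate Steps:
y = -64 (y = -2*32 = -64)
M(Y) = Y**2 + 41*Y
x(d, t) = 1468 + d (x(d, t) = -4 + (d - 64*(41 - 64)) = -4 + (d - 64*(-23)) = -4 + (d + 1472) = -4 + (1472 + d) = 1468 + d)
x(-580, 658)/4374679 + 3506963/(-962292) = (1468 - 580)/4374679 + 3506963/(-962292) = 888*(1/4374679) + 3506963*(-1/962292) = 888/4374679 - 3506963/962292 = -15340982874581/4209718604268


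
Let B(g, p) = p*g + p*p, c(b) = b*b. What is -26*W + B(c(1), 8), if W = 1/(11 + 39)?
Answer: 1787/25 ≈ 71.480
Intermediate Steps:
c(b) = b²
W = 1/50 ≈ 0.020000
B(g, p) = p² + g*p (B(g, p) = g*p + p² = p² + g*p)
-26*W + B(c(1), 8) = -26*1/50 + 8*(1² + 8) = -13/25 + 8*(1 + 8) = -13/25 + 8*9 = -13/25 + 72 = 1787/25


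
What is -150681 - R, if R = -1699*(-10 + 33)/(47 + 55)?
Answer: -15330385/102 ≈ -1.5030e+5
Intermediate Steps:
R = -39077/102 ≈ -383.11
-150681 - R = -150681 - 1*(-39077/102) = -150681 + 39077/102 = -15330385/102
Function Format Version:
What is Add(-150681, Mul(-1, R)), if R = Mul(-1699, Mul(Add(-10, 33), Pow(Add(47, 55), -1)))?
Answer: Rational(-15330385, 102) ≈ -1.5030e+5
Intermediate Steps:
R = Rational(-39077, 102) (R = Mul(-1699, Mul(23, Pow(102, -1))) = Mul(-1699, Mul(23, Rational(1, 102))) = Mul(-1699, Rational(23, 102)) = Rational(-39077, 102) ≈ -383.11)
Add(-150681, Mul(-1, R)) = Add(-150681, Mul(-1, Rational(-39077, 102))) = Add(-150681, Rational(39077, 102)) = Rational(-15330385, 102)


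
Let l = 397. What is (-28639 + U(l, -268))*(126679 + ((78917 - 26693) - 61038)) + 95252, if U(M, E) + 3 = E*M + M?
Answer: -15869366213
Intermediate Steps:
U(M, E) = -3 + M + E*M (U(M, E) = -3 + (E*M + M) = -3 + (M + E*M) = -3 + M + E*M)
(-28639 + U(l, -268))*(126679 + ((78917 - 26693) - 61038)) + 95252 = (-28639 + (-3 + 397 - 268*397))*(126679 + ((78917 - 26693) - 61038)) + 95252 = (-28639 + (-3 + 397 - 106396))*(126679 + (52224 - 61038)) + 95252 = (-28639 - 106002)*(126679 - 8814) + 95252 = -134641*117865 + 95252 = -15869461465 + 95252 = -15869366213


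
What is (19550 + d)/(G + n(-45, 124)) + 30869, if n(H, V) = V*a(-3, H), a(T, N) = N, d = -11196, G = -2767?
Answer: 257655189/8347 ≈ 30868.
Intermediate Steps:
n(H, V) = H*V (n(H, V) = V*H = H*V)
(19550 + d)/(G + n(-45, 124)) + 30869 = (19550 - 11196)/(-2767 - 45*124) + 30869 = 8354/(-2767 - 5580) + 30869 = 8354/(-8347) + 30869 = 8354*(-1/8347) + 30869 = -8354/8347 + 30869 = 257655189/8347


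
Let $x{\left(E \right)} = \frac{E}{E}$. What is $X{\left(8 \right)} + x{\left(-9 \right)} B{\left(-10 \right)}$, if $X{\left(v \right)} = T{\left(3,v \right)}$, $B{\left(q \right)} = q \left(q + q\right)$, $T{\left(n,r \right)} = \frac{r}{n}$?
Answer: $\frac{608}{3} \approx 202.67$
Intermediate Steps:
$x{\left(E \right)} = 1$
$B{\left(q \right)} = 2 q^{2}$ ($B{\left(q \right)} = q 2 q = 2 q^{2}$)
$X{\left(v \right)} = \frac{v}{3}$
$X{\left(8 \right)} + x{\left(-9 \right)} B{\left(-10 \right)} = \frac{1}{3} \cdot 8 + 1 \cdot 2 \left(-10\right)^{2} = \frac{8}{3} + 1 \cdot 2 \cdot 100 = \frac{8}{3} + 1 \cdot 200 = \frac{8}{3} + 200 = \frac{608}{3}$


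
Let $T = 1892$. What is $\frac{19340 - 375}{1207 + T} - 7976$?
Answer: $- \frac{24698659}{3099} \approx -7969.9$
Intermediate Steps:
$\frac{19340 - 375}{1207 + T} - 7976 = \frac{19340 - 375}{1207 + 1892} - 7976 = \frac{18965}{3099} - 7976 = - \frac{24698659}{3099}$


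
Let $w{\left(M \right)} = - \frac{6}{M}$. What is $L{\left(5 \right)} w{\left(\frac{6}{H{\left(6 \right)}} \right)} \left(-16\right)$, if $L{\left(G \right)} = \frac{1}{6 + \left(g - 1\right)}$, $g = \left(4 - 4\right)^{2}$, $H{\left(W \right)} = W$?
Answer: $\frac{96}{5} \approx 19.2$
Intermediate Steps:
$g = 0$ ($g = 0^{2} = 0$)
$L{\left(G \right)} = \frac{1}{5}$ ($L{\left(G \right)} = \frac{1}{6 + \left(0 - 1\right)} = \frac{1}{6 - 1} = \frac{1}{5}$)
$L{\left(5 \right)} w{\left(\frac{6}{H{\left(6 \right)}} \right)} \left(-16\right) = \frac{\left(-6\right) \frac{1}{6 \cdot \frac{1}{6}}}{5} \left(-16\right) = \frac{\left(-6\right) 1^{-1}}{5} \left(-16\right) = \frac{\left(-6\right) 1}{5} \left(-16\right) = \frac{1}{5} \left(-6\right) \left(-16\right) = \left(- \frac{6}{5}\right) \left(-16\right) = \frac{96}{5}$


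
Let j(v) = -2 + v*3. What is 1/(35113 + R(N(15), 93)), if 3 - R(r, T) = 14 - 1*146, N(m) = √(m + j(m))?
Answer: 1/35248 ≈ 2.8370e-5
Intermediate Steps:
j(v) = -2 + 3*v
N(m) = √(-2 + 4*m) (N(m) = √(m + (-2 + 3*m)) = √(-2 + 4*m))
R(r, T) = 135 (R(r, T) = 3 - (14 - 1*146) = 3 - (14 - 146) = 3 - 1*(-132) = 3 + 132 = 135)
1/(35113 + R(N(15), 93)) = 1/(35113 + 135) = 1/35248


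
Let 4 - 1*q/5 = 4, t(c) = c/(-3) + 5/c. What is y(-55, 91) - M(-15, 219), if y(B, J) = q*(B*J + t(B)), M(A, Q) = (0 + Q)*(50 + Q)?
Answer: -58911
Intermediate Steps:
t(c) = 5/c - c/3 (t(c) = c*(-⅓) + 5/c = -c/3 + 5/c = 5/c - c/3)
q = 0 (q = 20 - 5*4 = 20 - 20 = 0)
M(A, Q) = Q*(50 + Q)
y(B, J) = 0 (y(B, J) = 0*(B*J + (5/B - B/3)) = 0*(5/B - B/3 + B*J) = 0)
y(-55, 91) - M(-15, 219) = 0 - 219*(50 + 219) = 0 - 219*269 = 0 - 1*58911 = 0 - 58911 = -58911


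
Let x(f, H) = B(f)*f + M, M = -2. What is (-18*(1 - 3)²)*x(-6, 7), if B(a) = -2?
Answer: -720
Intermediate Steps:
x(f, H) = -2 - 2*f (x(f, H) = -2*f - 2 = -2 - 2*f)
(-18*(1 - 3)²)*x(-6, 7) = (-18*(1 - 3)²)*(-2 - 2*(-6)) = (-18*(-2)²)*(-2 + 12) = -18*4*10 = -72*10 = -720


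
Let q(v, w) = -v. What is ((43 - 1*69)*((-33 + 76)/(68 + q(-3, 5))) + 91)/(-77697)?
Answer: -1781/1838829 ≈ -0.00096855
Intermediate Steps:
((43 - 1*69)*((-33 + 76)/(68 + q(-3, 5))) + 91)/(-77697) = ((43 - 1*69)*((-33 + 76)/(68 - 1*(-3))) + 91)/(-77697) = ((43 - 69)*(43/(68 + 3)) + 91)*(-1/77697) = (-1118/71 + 91)*(-1/77697) = (5343/71)*(-1/77697) = -1781/1838829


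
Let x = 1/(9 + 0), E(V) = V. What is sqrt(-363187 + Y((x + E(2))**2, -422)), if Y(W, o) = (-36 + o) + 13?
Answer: 4*I*sqrt(22727) ≈ 603.02*I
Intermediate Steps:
x = 1/9 ≈ 0.11111
Y(W, o) = -23 + o
sqrt(-363187 + Y((x + E(2))**2, -422)) = sqrt(-363187 + (-23 - 422)) = sqrt(-363187 - 445) = sqrt(-363632) = 4*I*sqrt(22727)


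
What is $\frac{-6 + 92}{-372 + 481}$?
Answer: $\frac{86}{109} \approx 0.78899$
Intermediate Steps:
$\frac{-6 + 92}{-372 + 481} = \frac{86}{109}$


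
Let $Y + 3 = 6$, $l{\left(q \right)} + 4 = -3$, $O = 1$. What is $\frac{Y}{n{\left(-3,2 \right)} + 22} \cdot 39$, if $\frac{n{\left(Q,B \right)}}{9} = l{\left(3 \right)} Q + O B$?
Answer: $\frac{117}{229} \approx 0.51092$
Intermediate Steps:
$l{\left(q \right)} = -7$ ($l{\left(q \right)} = -4 - 3 = -7$)
$n{\left(Q,B \right)} = - 63 Q + 9 B$ ($n{\left(Q,B \right)} = 9 \left(- 7 Q + 1 B\right) = 9 \left(- 7 Q + B\right) = 9 \left(B - 7 Q\right) = - 63 Q + 9 B$)
$Y = 3$ ($Y = -3 + 6 = 3$)
$\frac{Y}{n{\left(-3,2 \right)} + 22} \cdot 39 = \frac{1}{\left(\left(-63\right) \left(-3\right) + 9 \cdot 2\right) + 22} \cdot 3 \cdot 39 = \frac{1}{\left(189 + 18\right) + 22} \cdot 3 \cdot 39 = \frac{1}{207 + 22} \cdot 3 \cdot 39 = \frac{1}{229} \cdot 3 \cdot 39 = \frac{3}{229} \cdot 39 = \frac{117}{229}$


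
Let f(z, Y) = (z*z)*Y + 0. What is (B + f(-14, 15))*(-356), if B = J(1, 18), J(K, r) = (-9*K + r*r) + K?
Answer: -1159136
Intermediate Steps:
f(z, Y) = Y*z² (f(z, Y) = z²*Y + 0 = Y*z² + 0 = Y*z²)
J(K, r) = r² - 8*K (J(K, r) = (-9*K + r²) + K = (r² - 9*K) + K = r² - 8*K)
B = 316 (B = 18² - 8*1 = 324 - 8 = 316)
(B + f(-14, 15))*(-356) = (316 + 15*(-14)²)*(-356) = (316 + 15*196)*(-356) = (316 + 2940)*(-356) = 3256*(-356) = -1159136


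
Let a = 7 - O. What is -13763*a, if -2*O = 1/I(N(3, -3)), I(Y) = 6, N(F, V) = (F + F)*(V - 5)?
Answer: -1169855/12 ≈ -97488.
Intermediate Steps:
N(F, V) = 2*F*(-5 + V) (N(F, V) = (2*F)*(-5 + V) = 2*F*(-5 + V))
O = -1/12 (O = -½/6 = -½*⅙ = -1/12 ≈ -0.083333)
a = 85/12 (a = 7 - 1*(-1/12) = 7 + 1/12 = 85/12 ≈ 7.0833)
-13763*a = -13763*85/12 = -1169855/12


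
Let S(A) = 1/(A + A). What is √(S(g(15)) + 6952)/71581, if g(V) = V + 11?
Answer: √4699565/1861106 ≈ 0.0011648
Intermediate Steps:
g(V) = 11 + V
S(A) = 1/(2*A)
√(S(g(15)) + 6952)/71581 = √(1/(2*(11 + 15)) + 6952)/71581 = √((½)/26 + 6952)*(1/71581) = √((½)*(1/26) + 6952)*(1/71581) = √(1/52 + 6952)*(1/71581) = √(361505/52)*(1/71581) = (√4699565/26)*(1/71581) = √4699565/1861106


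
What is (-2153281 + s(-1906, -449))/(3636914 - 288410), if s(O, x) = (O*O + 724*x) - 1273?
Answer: 64067/186028 ≈ 0.34439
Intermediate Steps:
s(O, x) = -1273 + O**2 + 724*x (s(O, x) = (O**2 + 724*x) - 1273 = -1273 + O**2 + 724*x)
(-2153281 + s(-1906, -449))/(3636914 - 288410) = (-2153281 + (-1273 + (-1906)**2 + 724*(-449)))/(3636914 - 288410) = (-2153281 + (-1273 + 3632836 - 325076))/3348504 = (-2153281 + 3306487)*(1/3348504) = 1153206*(1/3348504) = 64067/186028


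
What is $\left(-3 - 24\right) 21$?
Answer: $-567$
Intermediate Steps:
$\left(-3 - 24\right) 21 = \left(-27\right) 21 = -567$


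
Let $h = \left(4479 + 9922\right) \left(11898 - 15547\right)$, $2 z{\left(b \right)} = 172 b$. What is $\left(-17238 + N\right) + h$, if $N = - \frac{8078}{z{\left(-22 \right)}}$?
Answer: $- \frac{49727892663}{946} \approx -5.2566 \cdot 10^{7}$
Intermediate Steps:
$z{\left(b \right)} = 86 b$ ($z{\left(b \right)} = \frac{172 b}{2} = 86 b$)
$h = -52549249$ ($h = 14401 \left(-3649\right) = -52549249$)
$N = \frac{4039}{946}$ ($N = - \frac{8078}{86 \left(-22\right)} = - \frac{8078}{-1892} = \left(-8078\right) \left(- \frac{1}{1892}\right) = \frac{4039}{946} \approx 4.2696$)
$\left(-17238 + N\right) + h = \left(-17238 + \frac{4039}{946}\right) - 52549249 = - \frac{16303109}{946} - 52549249 = - \frac{49727892663}{946}$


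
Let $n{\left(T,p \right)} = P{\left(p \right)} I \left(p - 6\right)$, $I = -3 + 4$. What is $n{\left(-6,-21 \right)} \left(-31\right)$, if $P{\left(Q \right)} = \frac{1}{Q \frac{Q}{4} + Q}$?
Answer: $\frac{1116}{119} \approx 9.3781$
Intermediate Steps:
$I = 1$
$P{\left(Q \right)} = \frac{1}{Q + \frac{Q^{2}}{4}}$ ($P{\left(Q \right)} = \frac{1}{Q Q \frac{1}{4} + Q} = \frac{1}{Q \frac{Q}{4} + Q} = \frac{1}{\frac{Q^{2}}{4} + Q} = \frac{1}{Q + \frac{Q^{2}}{4}}$)
$n{\left(T,p \right)} = \frac{4 \left(-6 + p\right)}{p \left(4 + p\right)}$ ($n{\left(T,p \right)} = \frac{4}{p \left(4 + p\right)} 1 \left(p - 6\right) = \frac{4}{p \left(4 + p\right)} \left(p - 6\right) = \frac{4}{p \left(4 + p\right)} \left(-6 + p\right) = \frac{4 \left(-6 + p\right)}{p \left(4 + p\right)}$)
$n{\left(-6,-21 \right)} \left(-31\right) = \frac{4 \left(-6 - 21\right)}{\left(-21\right) \left(4 - 21\right)} \left(-31\right) = 4 \left(- \frac{1}{21}\right) \frac{1}{-17} \left(-27\right) \left(-31\right) = 4 \left(- \frac{1}{21}\right) \left(- \frac{1}{17}\right) \left(-27\right) \left(-31\right) = \left(- \frac{36}{119}\right) \left(-31\right) = \frac{1116}{119}$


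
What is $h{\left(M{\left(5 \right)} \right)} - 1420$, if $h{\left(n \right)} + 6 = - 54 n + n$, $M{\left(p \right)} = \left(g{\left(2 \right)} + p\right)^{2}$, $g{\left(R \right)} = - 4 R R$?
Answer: $-7839$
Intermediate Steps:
$g{\left(R \right)} = - 4 R^{2}$
$M{\left(p \right)} = \left(-16 + p\right)^{2}$ ($M{\left(p \right)} = \left(- 4 \cdot 2^{2} + p\right)^{2} = \left(\left(-4\right) 4 + p\right)^{2} = \left(-16 + p\right)^{2}$)
$h{\left(n \right)} = -6 - 53 n$ ($h{\left(n \right)} = -6 + \left(- 54 n + n\right) = -6 - 53 n$)
$h{\left(M{\left(5 \right)} \right)} - 1420 = \left(-6 - 53 \left(-16 + 5\right)^{2}\right) - 1420 = \left(-6 - 53 \left(-11\right)^{2}\right) - 1420 = \left(-6 - 6413\right) - 1420 = -6419 - 1420 = -7839$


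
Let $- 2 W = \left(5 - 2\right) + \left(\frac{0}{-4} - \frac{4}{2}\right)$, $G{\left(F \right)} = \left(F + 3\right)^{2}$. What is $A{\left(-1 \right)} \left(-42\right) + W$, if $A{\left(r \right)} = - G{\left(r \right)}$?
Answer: $\frac{335}{2} \approx 167.5$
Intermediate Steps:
$G{\left(F \right)} = \left(3 + F\right)^{2}$
$A{\left(r \right)} = - \left(3 + r\right)^{2}$
$W = - \frac{1}{2}$ ($W = - \frac{\left(5 - 2\right) + \left(\frac{0}{-4} - \frac{4}{2}\right)}{2} = - \frac{3 + \left(0 \left(- \frac{1}{4}\right) - 2\right)}{2} = - \frac{3 + \left(0 - 2\right)}{2} = - \frac{3 - 2}{2} = \left(- \frac{1}{2}\right) 1 = - \frac{1}{2} \approx -0.5$)
$A{\left(-1 \right)} \left(-42\right) + W = - \left(3 - 1\right)^{2} \left(-42\right) - \frac{1}{2} = - 2^{2} \left(-42\right) - \frac{1}{2} = \left(-1\right) 4 \left(-42\right) - \frac{1}{2} = \left(-4\right) \left(-42\right) - \frac{1}{2} = 168 - \frac{1}{2} = \frac{335}{2}$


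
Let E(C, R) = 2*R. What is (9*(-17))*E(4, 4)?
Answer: -1224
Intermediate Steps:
(9*(-17))*E(4, 4) = (9*(-17))*(2*4) = -153*8 = -1224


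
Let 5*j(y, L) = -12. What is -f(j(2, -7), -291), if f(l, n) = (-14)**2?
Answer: -196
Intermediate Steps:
j(y, L) = -12/5 (j(y, L) = (1/5)*(-12) = -12/5)
f(l, n) = 196
-f(j(2, -7), -291) = -1*196 = -196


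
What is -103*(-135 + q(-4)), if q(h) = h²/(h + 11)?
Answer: 95687/7 ≈ 13670.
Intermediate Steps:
q(h) = h²/(11 + h)
-103*(-135 + q(-4)) = -103*(-135 + (-4)²/(11 - 4)) = -103*(-135 + 16/7) = -103*(-929/7) = 95687/7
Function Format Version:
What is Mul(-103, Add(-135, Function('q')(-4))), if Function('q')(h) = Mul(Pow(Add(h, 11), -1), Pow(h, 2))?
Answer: Rational(95687, 7) ≈ 13670.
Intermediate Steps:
Function('q')(h) = Mul(Pow(h, 2), Pow(Add(11, h), -1)) (Function('q')(h) = Mul(Pow(Add(11, h), -1), Pow(h, 2)) = Mul(Pow(h, 2), Pow(Add(11, h), -1)))
Mul(-103, Add(-135, Function('q')(-4))) = Mul(-103, Add(-135, Mul(Pow(-4, 2), Pow(Add(11, -4), -1)))) = Mul(-103, Add(-135, Mul(16, Pow(7, -1)))) = Mul(-103, Add(-135, Mul(16, Rational(1, 7)))) = Mul(-103, Add(-135, Rational(16, 7))) = Mul(-103, Rational(-929, 7)) = Rational(95687, 7)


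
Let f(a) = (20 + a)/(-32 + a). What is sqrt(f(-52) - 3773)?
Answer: 5*I*sqrt(66549)/21 ≈ 61.422*I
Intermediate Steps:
f(a) = (20 + a)/(-32 + a)
sqrt(f(-52) - 3773) = sqrt((20 - 52)/(-32 - 52) - 3773) = sqrt(-32/(-84) - 3773) = sqrt(-1/84*(-32) - 3773) = sqrt(8/21 - 3773) = sqrt(-79225/21) = 5*I*sqrt(66549)/21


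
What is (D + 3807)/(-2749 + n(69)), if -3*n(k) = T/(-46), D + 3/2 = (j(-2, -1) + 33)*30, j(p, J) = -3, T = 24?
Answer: -216453/126446 ≈ -1.7118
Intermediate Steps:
D = 1797/2 (D = -3/2 + (-3 + 33)*30 = -3/2 + 30*30 = -3/2 + 900 = 1797/2 ≈ 898.50)
n(k) = 4/23 (n(k) = -8/(-46) = -8*(-1)/46 = -⅓*(-12/23) = 4/23)
(D + 3807)/(-2749 + n(69)) = (1797/2 + 3807)/(-2749 + 4/23) = 9411/(2*(-63223/23)) = (9411/2)*(-23/63223) = -216453/126446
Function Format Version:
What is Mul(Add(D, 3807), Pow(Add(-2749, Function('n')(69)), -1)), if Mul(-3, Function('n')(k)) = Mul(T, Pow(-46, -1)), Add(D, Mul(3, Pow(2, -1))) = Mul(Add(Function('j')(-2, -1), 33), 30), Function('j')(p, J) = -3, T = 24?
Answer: Rational(-216453, 126446) ≈ -1.7118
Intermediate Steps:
D = Rational(1797, 2) (D = Add(Rational(-3, 2), Mul(Add(-3, 33), 30)) = Add(Rational(-3, 2), Mul(30, 30)) = Add(Rational(-3, 2), 900) = Rational(1797, 2) ≈ 898.50)
Function('n')(k) = Rational(4, 23) (Function('n')(k) = Mul(Rational(-1, 3), Mul(24, Pow(-46, -1))) = Mul(Rational(-1, 3), Mul(24, Rational(-1, 46))) = Mul(Rational(-1, 3), Rational(-12, 23)) = Rational(4, 23))
Mul(Add(D, 3807), Pow(Add(-2749, Function('n')(69)), -1)) = Mul(Add(Rational(1797, 2), 3807), Pow(Add(-2749, Rational(4, 23)), -1)) = Mul(Rational(9411, 2), Pow(Rational(-63223, 23), -1)) = Mul(Rational(9411, 2), Rational(-23, 63223)) = Rational(-216453, 126446)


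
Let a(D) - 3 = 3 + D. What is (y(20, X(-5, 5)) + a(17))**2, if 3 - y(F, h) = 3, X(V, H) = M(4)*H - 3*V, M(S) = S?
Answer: 529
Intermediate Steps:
X(V, H) = -3*V + 4*H (X(V, H) = 4*H - 3*V = -3*V + 4*H)
a(D) = 6 + D (a(D) = 3 + (3 + D) = 6 + D)
y(F, h) = 0 (y(F, h) = 3 - 1*3 = 3 - 3 = 0)
(y(20, X(-5, 5)) + a(17))**2 = (0 + (6 + 17))**2 = (0 + 23)**2 = 23**2 = 529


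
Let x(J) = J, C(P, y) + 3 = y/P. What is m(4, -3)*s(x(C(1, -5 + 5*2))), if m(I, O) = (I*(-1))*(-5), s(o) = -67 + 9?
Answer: -1160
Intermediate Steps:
C(P, y) = -3 + y/P
s(o) = -58
m(I, O) = 5*I (m(I, O) = -I*(-5) = 5*I)
m(4, -3)*s(x(C(1, -5 + 5*2))) = (5*4)*(-58) = 20*(-58) = -1160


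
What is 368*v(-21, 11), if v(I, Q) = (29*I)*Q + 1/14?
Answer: -17256440/7 ≈ -2.4652e+6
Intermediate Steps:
v(I, Q) = 1/14 + 29*I*Q (v(I, Q) = 29*I*Q + 1/14 = 1/14 + 29*I*Q)
368*v(-21, 11) = 368*(1/14 + 29*(-21)*11) = 368*(1/14 - 6699) = 368*(-93785/14) = -17256440/7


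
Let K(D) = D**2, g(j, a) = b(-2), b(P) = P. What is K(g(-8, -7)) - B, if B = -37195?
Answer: 37199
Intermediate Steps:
g(j, a) = -2
K(g(-8, -7)) - B = (-2)**2 - 1*(-37195) = 4 + 37195 = 37199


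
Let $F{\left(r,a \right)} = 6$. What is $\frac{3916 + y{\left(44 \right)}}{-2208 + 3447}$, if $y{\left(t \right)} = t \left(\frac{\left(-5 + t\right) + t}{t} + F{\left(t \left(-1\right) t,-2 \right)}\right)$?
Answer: $\frac{203}{59} \approx 3.4407$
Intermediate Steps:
$y{\left(t \right)} = t \left(6 + \frac{-5 + 2 t}{t}\right)$ ($y{\left(t \right)} = t \left(\frac{\left(-5 + t\right) + t}{t} + 6\right) = t \left(\frac{-5 + 2 t}{t} + 6\right) = t \left(6 + \frac{-5 + 2 t}{t}\right)$)
$\frac{3916 + y{\left(44 \right)}}{-2208 + 3447} = \frac{3916 + \left(-5 + 8 \cdot 44\right)}{-2208 + 3447} = \frac{3916 + \left(-5 + 352\right)}{1239} = \left(3916 + 347\right) \frac{1}{1239} = 4263 \cdot \frac{1}{1239} = \frac{203}{59}$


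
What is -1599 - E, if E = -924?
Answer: -675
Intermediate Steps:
-1599 - E = -1599 - 1*(-924) = -1599 + 924 = -675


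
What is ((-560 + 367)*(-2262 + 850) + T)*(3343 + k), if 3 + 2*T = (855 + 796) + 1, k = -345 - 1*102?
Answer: 791594088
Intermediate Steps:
k = -447 (k = -345 - 102 = -447)
T = 1649/2 (T = -3/2 + ((855 + 796) + 1)/2 = -3/2 + (1651 + 1)/2 = -3/2 + (½)*1652 = -3/2 + 826 = 1649/2 ≈ 824.50)
((-560 + 367)*(-2262 + 850) + T)*(3343 + k) = ((-560 + 367)*(-2262 + 850) + 1649/2)*(3343 - 447) = (-193*(-1412) + 1649/2)*2896 = (272516 + 1649/2)*2896 = (546681/2)*2896 = 791594088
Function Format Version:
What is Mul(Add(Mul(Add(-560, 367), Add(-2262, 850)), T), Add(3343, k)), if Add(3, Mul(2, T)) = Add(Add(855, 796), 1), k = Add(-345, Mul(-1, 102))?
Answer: 791594088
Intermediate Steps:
k = -447 (k = Add(-345, -102) = -447)
T = Rational(1649, 2) (T = Add(Rational(-3, 2), Mul(Rational(1, 2), Add(Add(855, 796), 1))) = Add(Rational(-3, 2), Mul(Rational(1, 2), Add(1651, 1))) = Add(Rational(-3, 2), Mul(Rational(1, 2), 1652)) = Add(Rational(-3, 2), 826) = Rational(1649, 2) ≈ 824.50)
Mul(Add(Mul(Add(-560, 367), Add(-2262, 850)), T), Add(3343, k)) = Mul(Add(Mul(Add(-560, 367), Add(-2262, 850)), Rational(1649, 2)), Add(3343, -447)) = Mul(Add(Mul(-193, -1412), Rational(1649, 2)), 2896) = Mul(Add(272516, Rational(1649, 2)), 2896) = Mul(Rational(546681, 2), 2896) = 791594088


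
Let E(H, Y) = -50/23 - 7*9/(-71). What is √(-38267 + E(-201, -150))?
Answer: 444*I*√517661/1633 ≈ 195.62*I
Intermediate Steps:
E(H, Y) = -2101/1633 (E(H, Y) = -50*1/23 - 63*(-1/71) = -50/23 + 63/71 = -2101/1633)
√(-38267 + E(-201, -150)) = √(-38267 - 2101/1633) = √(-62492112/1633) = 444*I*√517661/1633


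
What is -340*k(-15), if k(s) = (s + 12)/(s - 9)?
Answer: -85/2 ≈ -42.500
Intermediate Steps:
k(s) = (12 + s)/(-9 + s)
-340*k(-15) = -340*(12 - 15)/(-9 - 15) = -340*(-3)/(-24) = -(-85)*(-3)/6 = -340*⅛ = -85/2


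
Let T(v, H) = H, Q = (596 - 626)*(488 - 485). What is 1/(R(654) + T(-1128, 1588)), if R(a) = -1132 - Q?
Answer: 1/546 ≈ 0.0018315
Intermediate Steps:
Q = -90 (Q = -30*3 = -90)
R(a) = -1042 (R(a) = -1132 - 1*(-90) = -1132 + 90 = -1042)
1/(R(654) + T(-1128, 1588)) = 1/(-1042 + 1588) = 1/546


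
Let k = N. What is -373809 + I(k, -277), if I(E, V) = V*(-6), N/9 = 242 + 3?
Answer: -372147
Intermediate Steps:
N = 2205 (N = 9*(242 + 3) = 9*245 = 2205)
k = 2205
I(E, V) = -6*V
-373809 + I(k, -277) = -373809 - 6*(-277) = -373809 + 1662 = -372147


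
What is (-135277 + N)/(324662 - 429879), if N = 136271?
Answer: -142/15031 ≈ -0.0094471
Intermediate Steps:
(-135277 + N)/(324662 - 429879) = (-135277 + 136271)/(324662 - 429879) = 994/(-105217) = 994*(-1/105217) = -142/15031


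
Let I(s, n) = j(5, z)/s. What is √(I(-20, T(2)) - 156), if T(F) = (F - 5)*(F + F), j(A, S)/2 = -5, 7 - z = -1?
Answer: I*√622/2 ≈ 12.47*I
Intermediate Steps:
z = 8 (z = 7 - 1*(-1) = 7 + 1 = 8)
j(A, S) = -10 (j(A, S) = 2*(-5) = -10)
T(F) = 2*F*(-5 + F) (T(F) = (-5 + F)*(2*F) = 2*F*(-5 + F))
I(s, n) = -10/s
√(I(-20, T(2)) - 156) = √(-10/(-20) - 156) = √(-10*(-1/20) - 156) = √(½ - 156) = √(-311/2) = I*√622/2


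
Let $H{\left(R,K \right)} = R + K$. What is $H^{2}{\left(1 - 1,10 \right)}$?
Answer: $100$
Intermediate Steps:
$H{\left(R,K \right)} = K + R$
$H^{2}{\left(1 - 1,10 \right)} = \left(10 + \left(1 - 1\right)\right)^{2} = \left(10 + 0\right)^{2} = 10^{2} = 100$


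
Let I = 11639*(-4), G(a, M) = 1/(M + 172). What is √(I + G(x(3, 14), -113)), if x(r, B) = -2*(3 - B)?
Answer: I*√162061377/59 ≈ 215.77*I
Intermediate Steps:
x(r, B) = -6 + 2*B
G(a, M) = 1/(172 + M)
I = -46556
√(I + G(x(3, 14), -113)) = √(-46556 + 1/(172 - 113)) = √(-46556 + 1/59) = √(-2746803/59) = I*√162061377/59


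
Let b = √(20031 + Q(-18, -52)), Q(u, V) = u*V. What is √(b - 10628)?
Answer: √(-10628 + √20967) ≈ 102.39*I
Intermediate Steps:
Q(u, V) = V*u
b = √20967 (b = √(20031 - 52*(-18)) = √(20031 + 936) = √20967 ≈ 144.80)
√(b - 10628) = √(√20967 - 10628) = √(-10628 + √20967)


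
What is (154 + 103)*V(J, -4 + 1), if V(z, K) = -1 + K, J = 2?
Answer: -1028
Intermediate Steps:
(154 + 103)*V(J, -4 + 1) = (154 + 103)*(-1 + (-4 + 1)) = 257*(-1 - 3) = 257*(-4) = -1028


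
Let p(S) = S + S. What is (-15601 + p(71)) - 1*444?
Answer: -15903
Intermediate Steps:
p(S) = 2*S
(-15601 + p(71)) - 1*444 = (-15601 + 2*71) - 1*444 = (-15601 + 142) - 444 = -15459 - 444 = -15903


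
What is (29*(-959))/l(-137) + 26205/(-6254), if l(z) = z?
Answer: 1243357/6254 ≈ 198.81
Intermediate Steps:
(29*(-959))/l(-137) + 26205/(-6254) = (29*(-959))/(-137) + 26205/(-6254) = -27811*(-1/137) + 26205*(-1/6254) = 203 - 26205/6254 = 1243357/6254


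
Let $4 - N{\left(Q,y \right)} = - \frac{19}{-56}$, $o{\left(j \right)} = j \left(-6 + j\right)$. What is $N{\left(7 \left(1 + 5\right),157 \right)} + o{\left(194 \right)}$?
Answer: $\frac{2042637}{56} \approx 36476.0$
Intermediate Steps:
$N{\left(Q,y \right)} = \frac{205}{56}$ ($N{\left(Q,y \right)} = 4 - - \frac{19}{-56} = 4 - \left(-19\right) \left(- \frac{1}{56}\right) = 4 - \frac{19}{56} = \frac{205}{56}$)
$N{\left(7 \left(1 + 5\right),157 \right)} + o{\left(194 \right)} = \frac{205}{56} + 194 \left(-6 + 194\right) = \frac{205}{56} + 194 \cdot 188 = \frac{205}{56} + 36472 = \frac{2042637}{56}$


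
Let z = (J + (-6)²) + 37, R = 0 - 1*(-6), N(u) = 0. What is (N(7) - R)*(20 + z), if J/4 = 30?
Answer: -1278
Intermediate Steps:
J = 120 (J = 4*30 = 120)
R = 6 (R = 0 + 6 = 6)
z = 193 (z = (120 + (-6)²) + 37 = (120 + 36) + 37 = 156 + 37 = 193)
(N(7) - R)*(20 + z) = (0 - 1*6)*(20 + 193) = (0 - 6)*213 = -6*213 = -1278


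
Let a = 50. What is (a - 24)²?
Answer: 676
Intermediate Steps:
(a - 24)² = (50 - 24)² = 26² = 676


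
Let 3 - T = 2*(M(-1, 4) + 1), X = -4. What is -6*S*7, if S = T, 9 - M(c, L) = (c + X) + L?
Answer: 798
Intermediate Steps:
M(c, L) = 13 - L - c (M(c, L) = 9 - ((c - 4) + L) = 9 - ((-4 + c) + L) = 9 - (-4 + L + c) = 9 + (4 - L - c) = 13 - L - c)
T = -19 (T = 3 - 2*((13 - 1*4 - 1*(-1)) + 1) = 3 - 2*((13 - 4 + 1) + 1) = 3 - 2*(10 + 1) = 3 - 2*11 = 3 - 1*22 = 3 - 22 = -19)
S = -19
-6*S*7 = -6*(-19)*7 = 114*7 = 798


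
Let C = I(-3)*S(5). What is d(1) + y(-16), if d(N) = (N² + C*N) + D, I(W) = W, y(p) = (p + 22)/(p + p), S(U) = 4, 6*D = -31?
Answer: -785/48 ≈ -16.354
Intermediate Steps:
D = -31/6 (D = (⅙)*(-31) = -31/6 ≈ -5.1667)
y(p) = (22 + p)/(2*p) (y(p) = (22 + p)/((2*p)) = (22 + p)*(1/(2*p)) = (22 + p)/(2*p))
C = -12 (C = -3*4 = -12)
d(N) = -31/6 + N² - 12*N (d(N) = (N² - 12*N) - 31/6 = -31/6 + N² - 12*N)
d(1) + y(-16) = (-31/6 + 1² - 12*1) + (½)*(22 - 16)/(-16) = (-31/6 + 1 - 12) + (½)*(-1/16)*6 = -97/6 - 3/16 = -785/48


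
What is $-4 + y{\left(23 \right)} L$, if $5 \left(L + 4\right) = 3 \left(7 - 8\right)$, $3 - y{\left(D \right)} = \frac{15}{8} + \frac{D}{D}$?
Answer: $- \frac{183}{40} \approx -4.575$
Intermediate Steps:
$y{\left(D \right)} = \frac{1}{8}$ ($y{\left(D \right)} = 3 - \left(\frac{15}{8} + \frac{D}{D}\right) = 3 - \left(15 \cdot \frac{1}{8} + 1\right) = 3 - \left(\frac{15}{8} + 1\right) = 3 - \frac{23}{8} = \frac{1}{8}$)
$L = - \frac{23}{5}$ ($L = -4 + \frac{3 \left(7 - 8\right)}{5} = -4 + \frac{3 \left(-1\right)}{5} = -4 + \frac{1}{5} \left(-3\right) = -4 - \frac{3}{5} = - \frac{23}{5} \approx -4.6$)
$-4 + y{\left(23 \right)} L = -4 + \frac{1}{8} \left(- \frac{23}{5}\right) = -4 - \frac{23}{40} = - \frac{183}{40}$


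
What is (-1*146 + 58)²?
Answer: 7744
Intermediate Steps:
(-1*146 + 58)² = (-146 + 58)² = (-88)² = 7744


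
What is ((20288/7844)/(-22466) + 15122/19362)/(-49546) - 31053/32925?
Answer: -109368369388642354013/115959597679310564550 ≈ -0.94316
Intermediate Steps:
((20288/7844)/(-22466) + 15122/19362)/(-49546) - 31053/32925 = ((20288*(1/7844))*(-1/22466) + 15122*(1/19362))*(-1/49546) - 31053*1/32925 = ((5072/1961)*(-1/22466) + 7561/9681)*(-1/49546) - 10351/10975 = (-2536/22027913 + 7561/9681)*(-1/49546) - 10351/10975 = (166528499177/213252225753)*(-1/49546) - 10351/10975 = -166528499177/10565794777158138 - 10351/10975 = -109368369388642354013/115959597679310564550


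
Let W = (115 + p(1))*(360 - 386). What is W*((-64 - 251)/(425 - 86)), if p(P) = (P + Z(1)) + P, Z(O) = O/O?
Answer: 322140/113 ≈ 2850.8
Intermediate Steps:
Z(O) = 1
p(P) = 1 + 2*P (p(P) = (P + 1) + P = (1 + P) + P = 1 + 2*P)
W = -3068 (W = (115 + (1 + 2*1))*(360 - 386) = (115 + (1 + 2))*(-26) = (115 + 3)*(-26) = 118*(-26) = -3068)
W*((-64 - 251)/(425 - 86)) = -3068*(-64 - 251)/(425 - 86) = -(-966420)/339 = -3068*(-105/113) = 322140/113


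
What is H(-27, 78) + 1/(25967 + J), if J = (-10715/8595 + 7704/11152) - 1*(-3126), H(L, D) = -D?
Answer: -5437675302648/69713816653 ≈ -78.000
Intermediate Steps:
J = 7489458091/2396286 (J = (-10715*1/8595 + 7704*(1/11152)) + 3126 = (-2143/1719 + 963/1394) + 3126 = -1331945/2396286 + 3126 = 7489458091/2396286 ≈ 3125.4)
H(-27, 78) + 1/(25967 + J) = -1*78 + 1/(25967 + 7489458091/2396286) = -78 + 1/(69713816653/2396286) = -78 + 2396286/69713816653 = -5437675302648/69713816653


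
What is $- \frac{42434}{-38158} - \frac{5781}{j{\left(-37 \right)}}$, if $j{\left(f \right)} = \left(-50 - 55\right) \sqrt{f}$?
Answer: $\frac{21217}{19079} - \frac{1927 i \sqrt{37}}{1295} \approx 1.1121 - 9.0513 i$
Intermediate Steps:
$j{\left(f \right)} = - 105 \sqrt{f}$ ($j{\left(f \right)} = \left(-50 - 55\right) \sqrt{f} = - 105 \sqrt{f}$)
$- \frac{42434}{-38158} - \frac{5781}{j{\left(-37 \right)}} = - \frac{42434}{-38158} - \frac{5781}{\left(-105\right) \sqrt{-37}} = \left(-42434\right) \left(- \frac{1}{38158}\right) - \frac{5781}{\left(-105\right) i \sqrt{37}} = \frac{21217}{19079} - \frac{5781}{\left(-105\right) i \sqrt{37}} = \frac{21217}{19079} - 5781 \frac{i \sqrt{37}}{3885} = \frac{21217}{19079} - \frac{1927 i \sqrt{37}}{1295}$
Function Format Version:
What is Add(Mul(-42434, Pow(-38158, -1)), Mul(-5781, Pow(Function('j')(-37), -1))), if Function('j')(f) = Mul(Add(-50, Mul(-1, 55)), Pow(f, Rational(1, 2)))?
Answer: Add(Rational(21217, 19079), Mul(Rational(-1927, 1295), I, Pow(37, Rational(1, 2)))) ≈ Add(1.1121, Mul(-9.0513, I))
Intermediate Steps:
Function('j')(f) = Mul(-105, Pow(f, Rational(1, 2))) (Function('j')(f) = Mul(Add(-50, -55), Pow(f, Rational(1, 2))) = Mul(-105, Pow(f, Rational(1, 2))))
Add(Mul(-42434, Pow(-38158, -1)), Mul(-5781, Pow(Function('j')(-37), -1))) = Add(Mul(-42434, Pow(-38158, -1)), Mul(-5781, Pow(Mul(-105, Pow(-37, Rational(1, 2))), -1))) = Add(Mul(-42434, Rational(-1, 38158)), Mul(-5781, Pow(Mul(-105, Mul(I, Pow(37, Rational(1, 2)))), -1))) = Add(Rational(21217, 19079), Mul(-5781, Pow(Mul(-105, I, Pow(37, Rational(1, 2))), -1))) = Add(Rational(21217, 19079), Mul(-5781, Mul(Rational(1, 3885), I, Pow(37, Rational(1, 2))))) = Add(Rational(21217, 19079), Mul(Rational(-1927, 1295), I, Pow(37, Rational(1, 2))))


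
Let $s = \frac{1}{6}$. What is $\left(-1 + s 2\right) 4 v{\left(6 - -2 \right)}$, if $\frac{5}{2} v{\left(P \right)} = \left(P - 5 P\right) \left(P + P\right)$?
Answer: $\frac{8192}{15} \approx 546.13$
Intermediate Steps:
$v{\left(P \right)} = - \frac{16 P^{2}}{5}$ ($v{\left(P \right)} = \frac{2 \left(P - 5 P\right) \left(P + P\right)}{5} = \frac{2 - 4 P 2 P}{5} = \frac{2 \left(- 8 P^{2}\right)}{5} = - \frac{16 P^{2}}{5}$)
$s = \frac{1}{6} \approx 0.16667$
$\left(-1 + s 2\right) 4 v{\left(6 - -2 \right)} = \left(-1 + \frac{1}{6} \cdot 2\right) 4 \left(- \frac{16 \left(6 - -2\right)^{2}}{5}\right) = \left(-1 + \frac{1}{3}\right) 4 \left(- \frac{16 \left(6 + 2\right)^{2}}{5}\right) = \left(- \frac{2}{3}\right) 4 \left(- \frac{16 \cdot 8^{2}}{5}\right) = - \frac{8 \left(\left(- \frac{16}{5}\right) 64\right)}{3} = \left(- \frac{8}{3}\right) \left(- \frac{1024}{5}\right) = \frac{8192}{15}$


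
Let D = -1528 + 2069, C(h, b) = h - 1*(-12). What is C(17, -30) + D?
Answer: 570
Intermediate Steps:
C(h, b) = 12 + h (C(h, b) = h + 12 = 12 + h)
D = 541
C(17, -30) + D = (12 + 17) + 541 = 29 + 541 = 570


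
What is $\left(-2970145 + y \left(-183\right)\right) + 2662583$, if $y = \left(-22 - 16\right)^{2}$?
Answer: $-571814$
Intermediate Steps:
$y = 1444$ ($y = \left(-38\right)^{2} = 1444$)
$\left(-2970145 + y \left(-183\right)\right) + 2662583 = \left(-2970145 + 1444 \left(-183\right)\right) + 2662583 = \left(-2970145 - 264252\right) + 2662583 = -3234397 + 2662583 = -571814$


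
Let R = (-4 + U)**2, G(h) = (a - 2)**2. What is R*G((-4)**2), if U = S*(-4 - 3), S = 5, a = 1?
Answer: 1521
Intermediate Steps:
U = -35 (U = 5*(-4 - 3) = 5*(-7) = -35)
G(h) = 1 (G(h) = (1 - 2)**2 = (-1)**2 = 1)
R = 1521 (R = (-4 - 35)**2 = (-39)**2 = 1521)
R*G((-4)**2) = 1521*1 = 1521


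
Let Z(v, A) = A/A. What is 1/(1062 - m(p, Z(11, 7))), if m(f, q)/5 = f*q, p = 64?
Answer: 1/742 ≈ 0.0013477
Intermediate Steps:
Z(v, A) = 1
m(f, q) = 5*f*q (m(f, q) = 5*(f*q) = 5*f*q)
1/(1062 - m(p, Z(11, 7))) = 1/(1062 - 5*64) = 1/(1062 - 1*320) = 1/(1062 - 320) = 1/742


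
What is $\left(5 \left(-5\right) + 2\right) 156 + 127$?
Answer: $-3461$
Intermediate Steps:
$\left(5 \left(-5\right) + 2\right) 156 + 127 = \left(-25 + 2\right) 156 + 127 = \left(-23\right) 156 + 127 = -3588 + 127 = -3461$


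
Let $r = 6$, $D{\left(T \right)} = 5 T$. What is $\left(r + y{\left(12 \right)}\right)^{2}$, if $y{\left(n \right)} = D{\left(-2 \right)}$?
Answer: $16$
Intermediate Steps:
$y{\left(n \right)} = -10$ ($y{\left(n \right)} = 5 \left(-2\right) = -10$)
$\left(r + y{\left(12 \right)}\right)^{2} = \left(6 - 10\right)^{2} = \left(-4\right)^{2} = 16$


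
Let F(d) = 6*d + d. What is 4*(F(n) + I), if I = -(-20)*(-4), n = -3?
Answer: -404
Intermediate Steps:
F(d) = 7*d
I = -80 (I = -5*16 = -80)
4*(F(n) + I) = 4*(7*(-3) - 80) = 4*(-21 - 80) = 4*(-101) = -404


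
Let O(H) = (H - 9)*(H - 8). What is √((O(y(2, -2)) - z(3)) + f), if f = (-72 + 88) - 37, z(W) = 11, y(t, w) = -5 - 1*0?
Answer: 5*√6 ≈ 12.247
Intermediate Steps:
y(t, w) = -5 (y(t, w) = -5 + 0 = -5)
O(H) = (-9 + H)*(-8 + H)
f = -21 (f = 16 - 37 = -21)
√((O(y(2, -2)) - z(3)) + f) = √(((72 + (-5)² - 17*(-5)) - 1*11) - 21) = √(((72 + 25 + 85) - 11) - 21) = √((182 - 11) - 21) = √(171 - 21) = √150 = 5*√6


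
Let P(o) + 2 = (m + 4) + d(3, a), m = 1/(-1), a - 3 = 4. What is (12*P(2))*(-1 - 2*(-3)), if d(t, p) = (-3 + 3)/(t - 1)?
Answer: 60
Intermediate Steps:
a = 7 (a = 3 + 4 = 7)
m = -1 (m = 1*(-1) = -1)
d(t, p) = 0 (d(t, p) = 0/(-1 + t) = 0)
P(o) = 1 (P(o) = -2 + ((-1 + 4) + 0) = -2 + (3 + 0) = -2 + 3 = 1)
(12*P(2))*(-1 - 2*(-3)) = (12*1)*(-1 - 2*(-3)) = 12*(-1 + 6) = 12*5 = 60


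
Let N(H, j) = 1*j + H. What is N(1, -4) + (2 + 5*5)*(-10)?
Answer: -273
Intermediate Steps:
N(H, j) = H + j (N(H, j) = j + H = H + j)
N(1, -4) + (2 + 5*5)*(-10) = (1 - 4) + (2 + 5*5)*(-10) = -3 + (2 + 25)*(-10) = -3 + 27*(-10) = -3 - 270 = -273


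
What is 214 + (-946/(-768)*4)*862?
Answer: 214135/48 ≈ 4461.1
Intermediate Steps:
214 + (-946/(-768)*4)*862 = 214 + (-946*(-1/768)*4)*862 = 214 + ((473/384)*4)*862 = 214 + (473/96)*862 = 214 + 203863/48 = 214135/48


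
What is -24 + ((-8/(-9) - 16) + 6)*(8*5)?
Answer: -3496/9 ≈ -388.44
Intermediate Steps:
-24 + ((-8/(-9) - 16) + 6)*(8*5) = -24 + ((-8*(-⅑) - 16) + 6)*40 = -24 + ((8/9 - 16) + 6)*40 = -24 + (-136/9 + 6)*40 = -24 - 82/9*40 = -24 - 3280/9 = -3496/9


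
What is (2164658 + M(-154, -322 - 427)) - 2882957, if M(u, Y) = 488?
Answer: -717811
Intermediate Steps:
(2164658 + M(-154, -322 - 427)) - 2882957 = (2164658 + 488) - 2882957 = 2165146 - 2882957 = -717811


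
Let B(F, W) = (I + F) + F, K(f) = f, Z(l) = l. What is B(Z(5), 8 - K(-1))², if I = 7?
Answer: 289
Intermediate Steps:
B(F, W) = 7 + 2*F (B(F, W) = (7 + F) + F = 7 + 2*F)
B(Z(5), 8 - K(-1))² = (7 + 2*5)² = (7 + 10)² = 17² = 289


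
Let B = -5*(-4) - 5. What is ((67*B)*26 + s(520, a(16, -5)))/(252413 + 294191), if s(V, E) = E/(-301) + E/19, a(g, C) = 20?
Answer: 74721555/1563014138 ≈ 0.047806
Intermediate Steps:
B = 15 (B = 20 - 5 = 15)
s(V, E) = 282*E/5719 (s(V, E) = E*(-1/301) + E*(1/19) = -E/301 + E/19 = 282*E/5719)
((67*B)*26 + s(520, a(16, -5)))/(252413 + 294191) = ((67*15)*26 + (282/5719)*20)/(252413 + 294191) = (1005*26 + 5640/5719)/546604 = (26130 + 5640/5719)*(1/546604) = (149443110/5719)*(1/546604) = 74721555/1563014138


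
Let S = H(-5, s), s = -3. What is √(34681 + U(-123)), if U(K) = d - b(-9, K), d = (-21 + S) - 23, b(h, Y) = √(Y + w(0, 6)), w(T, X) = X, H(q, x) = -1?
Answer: √(34636 - 3*I*√13) ≈ 186.11 - 0.029*I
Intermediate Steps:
S = -1
b(h, Y) = √(6 + Y) (b(h, Y) = √(Y + 6) = √(6 + Y))
d = -45 (d = (-21 - 1) - 23 = -22 - 23 = -45)
U(K) = -45 - √(6 + K)
√(34681 + U(-123)) = √(34681 + (-45 - √(6 - 123))) = √(34681 + (-45 - √(-117))) = √(34681 + (-45 - 3*I*√13)) = √(34636 - 3*I*√13)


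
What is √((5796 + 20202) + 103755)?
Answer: 3*√14417 ≈ 360.21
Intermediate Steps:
√((5796 + 20202) + 103755) = √(25998 + 103755) = √129753 = 3*√14417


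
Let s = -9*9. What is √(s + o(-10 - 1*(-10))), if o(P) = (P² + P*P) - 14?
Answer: I*√95 ≈ 9.7468*I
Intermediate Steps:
o(P) = -14 + 2*P² (o(P) = (P² + P²) - 14 = 2*P² - 14 = -14 + 2*P²)
s = -81
√(s + o(-10 - 1*(-10))) = √(-81 + (-14 + 2*(-10 - 1*(-10))²)) = √(-81 + (-14 + 2*(-10 + 10)²)) = √(-81 + (-14 + 2*0²)) = √(-81 + (-14 + 2*0)) = √(-81 + (-14 + 0)) = √(-81 - 14) = √(-95) = I*√95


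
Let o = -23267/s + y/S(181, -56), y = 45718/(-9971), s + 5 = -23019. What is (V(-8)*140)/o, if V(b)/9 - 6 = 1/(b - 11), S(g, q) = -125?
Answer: 4085813080440000/570988348783 ≈ 7155.7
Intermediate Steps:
s = -23024 (s = -5 - 23019 = -23024)
y = -45718/9971 (y = 45718*(-1/9971) = -45718/9971 ≈ -4.5851)
V(b) = 54 + 9/(-11 + b) (V(b) = 54 + 9/(b - 11) = 54 + 9/(-11 + b))
o = 30052018357/28696538000 (o = -23267/(-23024) - 45718/9971/(-125) = -23267*(-1/23024) - 45718/9971*(-1/125) = 23267/23024 + 45718/1246375 = 30052018357/28696538000 ≈ 1.0472)
(V(-8)*140)/o = ((9*(-65 + 6*(-8))/(-11 - 8))*140)/(30052018357/28696538000) = ((9*(-65 - 48)/(-19))*140)*(28696538000/30052018357) = ((9*(-1/19)*(-113))*140)*(28696538000/30052018357) = ((1017/19)*140)*(28696538000/30052018357) = (142380/19)*(28696538000/30052018357) = 4085813080440000/570988348783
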